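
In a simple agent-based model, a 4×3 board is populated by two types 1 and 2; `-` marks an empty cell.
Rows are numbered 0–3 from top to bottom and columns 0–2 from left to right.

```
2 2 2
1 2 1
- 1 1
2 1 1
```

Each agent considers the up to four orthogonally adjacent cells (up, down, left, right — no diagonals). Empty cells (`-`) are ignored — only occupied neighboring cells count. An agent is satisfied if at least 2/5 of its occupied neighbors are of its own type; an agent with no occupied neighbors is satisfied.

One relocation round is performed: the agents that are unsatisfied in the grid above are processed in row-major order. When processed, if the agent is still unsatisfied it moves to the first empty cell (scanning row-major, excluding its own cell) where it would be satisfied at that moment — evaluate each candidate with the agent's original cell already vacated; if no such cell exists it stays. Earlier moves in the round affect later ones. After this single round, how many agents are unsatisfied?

1

Initially unsatisfied (in order): (1,0), (1,1), (1,2), (3,0).
  (1,0) → (2,0).
  (1,1) → (1,0).
  (1,2): now satisfied by earlier moves; stays.
  (3,0) → (1,1).
Resulting grid:
2 2 2
2 2 1
1 1 1
- 1 1
Unsatisfied now: (1,2).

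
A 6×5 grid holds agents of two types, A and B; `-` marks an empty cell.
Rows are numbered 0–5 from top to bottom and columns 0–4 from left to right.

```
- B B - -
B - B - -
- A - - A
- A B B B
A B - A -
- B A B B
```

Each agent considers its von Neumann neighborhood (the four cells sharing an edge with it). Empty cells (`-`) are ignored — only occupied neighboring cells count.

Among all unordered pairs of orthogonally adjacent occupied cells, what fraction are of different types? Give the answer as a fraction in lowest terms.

8/15

Scan each occupied cell's neighbors to the right and below so each pair is counted once.
From row 0: 0 unlike of 2 pairs (running 0/2).
From row 2: 1 unlike of 2 pairs (running 1/4).
From row 3: 3 unlike of 5 pairs (running 4/9).
From row 4: 2 unlike of 3 pairs (running 6/12).
From row 5: 2 unlike of 3 pairs (running 8/15).
Total adjacent occupied pairs: 15; unlike-type pairs: 8.
8/15 is already in lowest terms.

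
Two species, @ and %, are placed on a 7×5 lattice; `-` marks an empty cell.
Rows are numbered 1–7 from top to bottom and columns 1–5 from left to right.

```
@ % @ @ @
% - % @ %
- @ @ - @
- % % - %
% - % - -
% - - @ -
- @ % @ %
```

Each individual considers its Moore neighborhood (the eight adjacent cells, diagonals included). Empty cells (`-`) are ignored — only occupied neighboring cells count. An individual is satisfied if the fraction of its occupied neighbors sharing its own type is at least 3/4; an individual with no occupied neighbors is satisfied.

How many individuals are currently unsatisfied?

22

Row 1: (1,1)@ 0/2 not · (1,2)% 2/4 not · (1,3)@ 2/4 not · (1,4)@ 3/5 not · (1,5)@ 2/3 not
Row 2: (2,1)% 1/3 not · (2,3)% 1/6 not · (2,4)@ 5/7 not · (2,5)% 0/4 not
Row 3: (3,2)@ 1/5 not · (3,3)@ 2/5 not · (3,5)@ 1/3 not
Row 4: (4,2)% 3/5 not · (4,3)% 2/4 not · (4,5)% 0/1 not
Row 5: (5,1)% 2/2 satisfied · (5,3)% 2/3 not
Row 6: (6,1)% 1/2 not · (6,4)@ 1/4 not
Row 7: (7,2)@ 0/2 not · (7,3)% 0/3 not · (7,4)@ 1/3 not · (7,5)% 0/2 not
Unsatisfied: (1,1), (1,2), (1,3), (1,4), (1,5), (2,1), (2,3), (2,4), (2,5), (3,2), (3,3), (3,5), (4,2), (4,3), (4,5), (5,3), (6,1), (6,4), (7,2), (7,3), (7,4), (7,5) — 22 in total.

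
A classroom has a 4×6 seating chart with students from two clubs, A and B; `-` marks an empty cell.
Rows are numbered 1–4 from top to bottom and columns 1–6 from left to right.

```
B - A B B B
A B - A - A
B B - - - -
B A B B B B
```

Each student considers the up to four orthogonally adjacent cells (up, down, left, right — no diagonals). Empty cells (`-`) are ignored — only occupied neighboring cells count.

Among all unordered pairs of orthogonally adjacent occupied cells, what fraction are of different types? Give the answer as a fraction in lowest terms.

Scan each occupied cell's neighbors to the right and below so each pair is counted once.
From row 1: 4 unlike of 6 pairs (running 4/6).
From row 2: 2 unlike of 3 pairs (running 6/9).
From row 3: 1 unlike of 3 pairs (running 7/12).
From row 4: 2 unlike of 5 pairs (running 9/17).
Total adjacent occupied pairs: 17; unlike-type pairs: 9.
9/17 is already in lowest terms.

9/17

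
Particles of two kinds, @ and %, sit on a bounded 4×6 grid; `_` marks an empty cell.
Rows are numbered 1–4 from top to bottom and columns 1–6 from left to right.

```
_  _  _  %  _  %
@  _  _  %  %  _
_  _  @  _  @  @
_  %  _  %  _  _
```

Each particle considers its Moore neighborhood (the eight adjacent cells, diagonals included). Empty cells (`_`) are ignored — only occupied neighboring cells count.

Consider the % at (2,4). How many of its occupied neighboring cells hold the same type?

2

Occupied neighbors of (2,4): (1,4)=%, (2,5)=%, (3,3)=@, (3,5)=@.
Same type (%): 2 of 4.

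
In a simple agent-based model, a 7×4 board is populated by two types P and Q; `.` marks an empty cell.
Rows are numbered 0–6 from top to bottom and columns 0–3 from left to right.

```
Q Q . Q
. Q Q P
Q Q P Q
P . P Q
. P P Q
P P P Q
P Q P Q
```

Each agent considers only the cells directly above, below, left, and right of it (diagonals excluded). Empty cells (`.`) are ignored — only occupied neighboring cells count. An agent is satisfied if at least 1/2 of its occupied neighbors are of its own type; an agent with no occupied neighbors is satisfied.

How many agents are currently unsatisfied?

8

Row 0: (0,0)Q 1/1 ok · (0,1)Q 2/2 ok · (0,3)Q 0/1 unhappy
Row 1: (1,1)Q 3/3 ok · (1,2)Q 1/3 unhappy · (1,3)P 0/3 unhappy
Row 2: (2,0)Q 1/2 ok · (2,1)Q 2/3 ok · (2,2)P 1/4 unhappy · (2,3)Q 1/3 unhappy
Row 3: (3,0)P 0/1 unhappy · (3,2)P 2/3 ok · (3,3)Q 2/3 ok
Row 4: (4,1)P 2/2 ok · (4,2)P 3/4 ok · (4,3)Q 2/3 ok
Row 5: (5,0)P 2/2 ok · (5,1)P 3/4 ok · (5,2)P 3/4 ok · (5,3)Q 2/3 ok
Row 6: (6,0)P 1/2 ok · (6,1)Q 0/3 unhappy · (6,2)P 1/3 unhappy · (6,3)Q 1/2 ok
Unsatisfied: (0,3), (1,2), (1,3), (2,2), (2,3), (3,0), (6,1), (6,2) — 8 in total.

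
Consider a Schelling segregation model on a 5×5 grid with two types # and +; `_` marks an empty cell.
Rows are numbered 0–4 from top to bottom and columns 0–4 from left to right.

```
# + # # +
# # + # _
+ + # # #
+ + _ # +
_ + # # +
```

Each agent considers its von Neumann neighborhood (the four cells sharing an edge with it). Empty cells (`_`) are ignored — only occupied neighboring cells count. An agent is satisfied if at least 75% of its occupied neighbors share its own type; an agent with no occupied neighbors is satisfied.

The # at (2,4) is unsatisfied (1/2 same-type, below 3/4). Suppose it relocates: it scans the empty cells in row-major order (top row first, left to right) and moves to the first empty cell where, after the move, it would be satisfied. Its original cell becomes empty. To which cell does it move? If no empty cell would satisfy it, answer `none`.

(3,2)

Vacating (2,4). Empty cells in order:
  (1,4): 1/2 same-type → still unsatisfied.
  (3,2): 3/4 same-type → satisfied — stop here.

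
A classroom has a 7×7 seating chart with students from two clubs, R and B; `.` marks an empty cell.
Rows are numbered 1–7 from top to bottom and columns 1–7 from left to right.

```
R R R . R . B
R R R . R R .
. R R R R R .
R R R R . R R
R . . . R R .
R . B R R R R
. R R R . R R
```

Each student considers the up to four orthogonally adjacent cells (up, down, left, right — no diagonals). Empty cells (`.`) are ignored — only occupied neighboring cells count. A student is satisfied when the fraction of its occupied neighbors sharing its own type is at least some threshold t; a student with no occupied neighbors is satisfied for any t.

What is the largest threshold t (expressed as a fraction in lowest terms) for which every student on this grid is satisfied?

Row 1: (1,1)R 2/2 · (1,2)R 3/3 · (1,3)R 2/2 · (1,5)R 1/1 · (1,7)B — no occupied neighbors
Row 2: (2,1)R 2/2 · (2,2)R 4/4 · (2,3)R 3/3 · (2,5)R 3/3 · (2,6)R 2/2
Row 3: (3,2)R 3/3 · (3,3)R 4/4 · (3,4)R 3/3 · (3,5)R 3/3 · (3,6)R 3/3
Row 4: (4,1)R 2/2 · (4,2)R 3/3 · (4,3)R 3/3 · (4,4)R 2/2 · (4,6)R 3/3 · (4,7)R 1/1
Row 5: (5,1)R 2/2 · (5,5)R 2/2 · (5,6)R 3/3
Row 6: (6,1)R 1/1 · (6,3)B 0/2 · (6,4)R 2/3 · (6,5)R 3/3 · (6,6)R 4/4 · (6,7)R 2/2
Row 7: (7,2)R 1/1 · (7,3)R 2/3 · (7,4)R 2/2 · (7,6)R 2/2 · (7,7)R 2/2
The smallest same-type fraction is 0/2 at (6,3), which reduces to 0/1. Any threshold above that leaves this student unsatisfied.

0/1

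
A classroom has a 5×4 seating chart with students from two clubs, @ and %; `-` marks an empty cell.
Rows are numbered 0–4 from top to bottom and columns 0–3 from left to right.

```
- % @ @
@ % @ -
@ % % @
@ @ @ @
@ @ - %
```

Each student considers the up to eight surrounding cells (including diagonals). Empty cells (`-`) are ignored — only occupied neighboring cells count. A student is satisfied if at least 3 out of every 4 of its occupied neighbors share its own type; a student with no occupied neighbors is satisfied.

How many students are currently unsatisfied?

Row 0: (0,1)% 1/4 ✗ · (0,2)@ 2/4 ✗ · (0,3)@ 2/2 ✓
Row 1: (1,0)@ 1/4 ✗ · (1,1)% 3/7 ✗ · (1,2)@ 3/7 ✗
Row 2: (2,0)@ 3/5 ✗ · (2,1)% 2/8 ✗ · (2,2)% 2/7 ✗ · (2,3)@ 3/4 ✓
Row 3: (3,0)@ 4/5 ✓ · (3,1)@ 5/7 ✗ · (3,2)@ 4/7 ✗ · (3,3)@ 2/4 ✗
Row 4: (4,0)@ 3/3 ✓ · (4,1)@ 4/4 ✓ · (4,3)% 0/2 ✗
Unsatisfied: (0,1), (0,2), (1,0), (1,1), (1,2), (2,0), (2,1), (2,2), (3,1), (3,2), (3,3), (4,3) — 12 in total.

12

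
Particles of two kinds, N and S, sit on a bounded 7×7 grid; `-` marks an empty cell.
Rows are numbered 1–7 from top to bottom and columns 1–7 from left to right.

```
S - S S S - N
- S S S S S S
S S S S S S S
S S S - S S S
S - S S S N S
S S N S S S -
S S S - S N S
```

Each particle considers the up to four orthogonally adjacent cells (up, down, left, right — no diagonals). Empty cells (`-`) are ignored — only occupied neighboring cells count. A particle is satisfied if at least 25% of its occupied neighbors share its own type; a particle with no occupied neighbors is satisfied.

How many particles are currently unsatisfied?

Row 1: (1,1)S 0/0 ok · (1,3)S 2/2 ok · (1,4)S 3/3 ok · (1,5)S 2/2 ok · (1,7)N 0/1 unhappy
Row 2: (2,2)S 2/2 ok · (2,3)S 4/4 ok · (2,4)S 4/4 ok · (2,5)S 4/4 ok · (2,6)S 3/3 ok · (2,7)S 2/3 ok
Row 3: (3,1)S 2/2 ok · (3,2)S 4/4 ok · (3,3)S 4/4 ok · (3,4)S 3/3 ok · (3,5)S 4/4 ok · (3,6)S 4/4 ok · (3,7)S 3/3 ok
Row 4: (4,1)S 3/3 ok · (4,2)S 3/3 ok · (4,3)S 3/3 ok · (4,5)S 3/3 ok · (4,6)S 3/4 ok · (4,7)S 3/3 ok
Row 5: (5,1)S 2/2 ok · (5,3)S 2/3 ok · (5,4)S 3/3 ok · (5,5)S 3/4 ok · (5,6)N 0/4 unhappy · (5,7)S 1/2 ok
Row 6: (6,1)S 3/3 ok · (6,2)S 2/3 ok · (6,3)N 0/4 unhappy · (6,4)S 2/3 ok · (6,5)S 4/4 ok · (6,6)S 1/3 ok
Row 7: (7,1)S 2/2 ok · (7,2)S 3/3 ok · (7,3)S 1/2 ok · (7,5)S 1/2 ok · (7,6)N 0/3 unhappy · (7,7)S 0/1 unhappy
Unsatisfied: (1,7), (5,6), (6,3), (7,6), (7,7) — 5 in total.

5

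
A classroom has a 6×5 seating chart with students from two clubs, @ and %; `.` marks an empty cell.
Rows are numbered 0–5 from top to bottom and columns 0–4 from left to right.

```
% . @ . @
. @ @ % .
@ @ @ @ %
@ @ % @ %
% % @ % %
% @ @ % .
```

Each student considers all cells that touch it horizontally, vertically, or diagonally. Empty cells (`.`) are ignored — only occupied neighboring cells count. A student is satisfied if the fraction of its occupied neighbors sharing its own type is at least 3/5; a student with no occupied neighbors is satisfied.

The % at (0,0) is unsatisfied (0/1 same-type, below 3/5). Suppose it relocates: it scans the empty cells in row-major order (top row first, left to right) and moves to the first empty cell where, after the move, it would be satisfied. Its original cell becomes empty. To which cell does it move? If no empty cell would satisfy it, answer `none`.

Vacating (0,0). Empty cells in order:
  (0,1): 0/3 same-type → still unsatisfied.
  (0,3): 1/4 same-type → still unsatisfied.
  (1,0): 0/3 same-type → still unsatisfied.
  (1,4): 2/4 same-type → still unsatisfied.
  (5,4): 3/3 same-type → satisfied — stop here.

(5,4)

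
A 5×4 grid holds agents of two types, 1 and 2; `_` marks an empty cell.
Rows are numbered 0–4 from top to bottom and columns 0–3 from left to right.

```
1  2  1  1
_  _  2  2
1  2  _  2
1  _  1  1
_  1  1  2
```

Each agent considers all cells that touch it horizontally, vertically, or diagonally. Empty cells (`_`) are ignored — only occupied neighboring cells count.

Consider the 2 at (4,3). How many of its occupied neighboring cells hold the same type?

Occupied neighbors of (4,3): (3,2)=1, (3,3)=1, (4,2)=1.
Same type (2): 0 of 3.

0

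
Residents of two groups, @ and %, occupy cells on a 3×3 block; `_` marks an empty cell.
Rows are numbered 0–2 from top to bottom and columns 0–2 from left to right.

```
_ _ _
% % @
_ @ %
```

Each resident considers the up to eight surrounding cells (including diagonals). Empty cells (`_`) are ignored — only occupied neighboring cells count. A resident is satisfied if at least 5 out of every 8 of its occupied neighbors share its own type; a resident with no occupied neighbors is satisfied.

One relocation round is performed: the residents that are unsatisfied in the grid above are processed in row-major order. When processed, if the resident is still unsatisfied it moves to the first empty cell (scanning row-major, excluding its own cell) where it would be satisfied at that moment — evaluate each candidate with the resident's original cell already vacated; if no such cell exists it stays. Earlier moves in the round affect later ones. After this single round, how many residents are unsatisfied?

3

Initially unsatisfied (in order): (1,0), (1,1), (1,2), (2,1), (2,2).
  (1,0) → (0,0).
  (1,1): no empty cell satisfies it; stays.
  (1,2): no empty cell satisfies it; stays.
  (2,1): no empty cell satisfies it; stays.
  (2,2) → (0,1).
Resulting grid:
% % _
_ % @
_ @ _
Unsatisfied now: (1,1), (1,2), (2,1).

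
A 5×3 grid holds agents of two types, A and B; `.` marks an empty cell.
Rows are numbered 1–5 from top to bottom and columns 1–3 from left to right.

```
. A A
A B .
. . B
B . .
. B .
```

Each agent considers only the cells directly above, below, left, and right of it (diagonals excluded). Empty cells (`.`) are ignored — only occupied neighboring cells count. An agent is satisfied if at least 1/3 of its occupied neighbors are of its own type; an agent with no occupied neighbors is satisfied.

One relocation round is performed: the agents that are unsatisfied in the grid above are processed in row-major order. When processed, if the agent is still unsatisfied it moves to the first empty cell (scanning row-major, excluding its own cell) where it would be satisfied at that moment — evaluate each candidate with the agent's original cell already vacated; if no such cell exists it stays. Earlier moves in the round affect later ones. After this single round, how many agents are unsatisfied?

0

Initially unsatisfied (in order): (2,1), (2,2).
  (2,1) → (1,1).
  (2,2) → (2,3).
Resulting grid:
A A A
. . B
. . B
B . .
. B .
All satisfied now.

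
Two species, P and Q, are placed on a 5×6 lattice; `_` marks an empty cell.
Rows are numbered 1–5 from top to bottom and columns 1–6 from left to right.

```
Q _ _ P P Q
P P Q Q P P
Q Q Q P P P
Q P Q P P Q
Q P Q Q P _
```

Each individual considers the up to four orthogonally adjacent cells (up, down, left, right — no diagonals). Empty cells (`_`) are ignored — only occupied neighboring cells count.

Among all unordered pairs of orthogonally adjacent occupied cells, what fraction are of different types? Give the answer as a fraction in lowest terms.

Scan each occupied cell's neighbors to the right and below so each pair is counted once.
From row 1: 4 unlike of 6 pairs (running 4/6).
From row 2: 5 unlike of 11 pairs (running 9/17).
From row 3: 3 unlike of 11 pairs (running 12/28).
From row 4: 5 unlike of 10 pairs (running 17/38).
From row 5: 3 unlike of 4 pairs (running 20/42).
Total adjacent occupied pairs: 42; unlike-type pairs: 20.
20/42 reduces to 10/21.

10/21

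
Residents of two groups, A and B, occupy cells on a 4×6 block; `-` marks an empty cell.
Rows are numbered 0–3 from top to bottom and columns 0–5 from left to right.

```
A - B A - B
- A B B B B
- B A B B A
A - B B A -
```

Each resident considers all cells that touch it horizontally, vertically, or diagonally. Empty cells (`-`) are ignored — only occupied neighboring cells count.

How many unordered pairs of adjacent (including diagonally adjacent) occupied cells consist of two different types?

Scan each occupied cell's neighbors to the right and below (and the two forward diagonals) so each pair is counted once.
From row 0: 5 unlike of 10 pairs (running 5/10).
From row 1: 6 unlike of 17 pairs (running 11/27).
From row 2: 8 unlike of 14 pairs (running 19/41).
From row 3: 1 unlike of 2 pairs (running 20/43).
Total adjacent occupied pairs: 43; unlike-type pairs: 20.

20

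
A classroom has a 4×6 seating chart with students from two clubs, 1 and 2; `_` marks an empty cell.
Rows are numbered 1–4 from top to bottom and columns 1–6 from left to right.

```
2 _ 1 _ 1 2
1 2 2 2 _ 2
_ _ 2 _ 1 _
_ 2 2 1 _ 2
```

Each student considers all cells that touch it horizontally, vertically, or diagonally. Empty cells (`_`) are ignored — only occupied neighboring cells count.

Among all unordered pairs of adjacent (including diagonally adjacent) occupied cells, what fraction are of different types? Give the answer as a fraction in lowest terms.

13/24

Scan each occupied cell's neighbors to the right and below (and the two forward diagonals) so each pair is counted once.
From row 1: 7 unlike of 9 pairs (running 7/9).
From row 2: 3 unlike of 8 pairs (running 10/17).
From row 3: 2 unlike of 5 pairs (running 12/22).
From row 4: 1 unlike of 2 pairs (running 13/24).
Total adjacent occupied pairs: 24; unlike-type pairs: 13.
13/24 is already in lowest terms.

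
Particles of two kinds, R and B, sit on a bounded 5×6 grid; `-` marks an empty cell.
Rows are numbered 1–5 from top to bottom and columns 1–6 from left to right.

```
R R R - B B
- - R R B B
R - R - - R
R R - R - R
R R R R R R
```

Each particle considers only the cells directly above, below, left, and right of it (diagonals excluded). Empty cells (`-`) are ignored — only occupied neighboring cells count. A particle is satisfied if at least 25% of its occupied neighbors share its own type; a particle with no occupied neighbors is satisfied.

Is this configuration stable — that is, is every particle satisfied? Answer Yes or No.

Yes

(1,1)R 1/1 satisfied
(1,2)R 2/2 satisfied
(1,3)R 2/2 satisfied
(1,5)B 2/2 satisfied
(1,6)B 2/2 satisfied
(2,3)R 3/3 satisfied
(2,4)R 1/2 satisfied
(2,5)B 2/3 satisfied
(2,6)B 2/3 satisfied
(3,1)R 1/1 satisfied
(3,3)R 1/1 satisfied
(3,6)R 1/2 satisfied
(4,1)R 3/3 satisfied
(4,2)R 2/2 satisfied
(4,4)R 1/1 satisfied
(4,6)R 2/2 satisfied
(5,1)R 2/2 satisfied
(5,2)R 3/3 satisfied
(5,3)R 2/2 satisfied
(5,4)R 3/3 satisfied
(5,5)R 2/2 satisfied
(5,6)R 2/2 satisfied
All meet the threshold, so the configuration is stable.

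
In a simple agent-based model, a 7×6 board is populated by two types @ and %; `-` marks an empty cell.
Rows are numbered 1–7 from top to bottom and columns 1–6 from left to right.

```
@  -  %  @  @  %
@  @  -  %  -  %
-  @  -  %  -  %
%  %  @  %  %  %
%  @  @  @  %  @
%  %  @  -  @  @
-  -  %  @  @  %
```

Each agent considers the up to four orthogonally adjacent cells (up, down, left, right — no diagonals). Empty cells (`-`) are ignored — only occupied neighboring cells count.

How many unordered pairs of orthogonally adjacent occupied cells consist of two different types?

Scan each occupied cell's neighbors to the right and below so each pair is counted once.
From row 1: 3 unlike of 6 pairs (running 3/6).
From row 2: 0 unlike of 4 pairs (running 3/10).
From row 3: 1 unlike of 3 pairs (running 4/13).
From row 4: 5 unlike of 11 pairs (running 9/24).
From row 5: 5 unlike of 10 pairs (running 14/34).
From row 6: 3 unlike of 6 pairs (running 17/40).
From row 7: 2 unlike of 3 pairs (running 19/43).
Total adjacent occupied pairs: 43; unlike-type pairs: 19.

19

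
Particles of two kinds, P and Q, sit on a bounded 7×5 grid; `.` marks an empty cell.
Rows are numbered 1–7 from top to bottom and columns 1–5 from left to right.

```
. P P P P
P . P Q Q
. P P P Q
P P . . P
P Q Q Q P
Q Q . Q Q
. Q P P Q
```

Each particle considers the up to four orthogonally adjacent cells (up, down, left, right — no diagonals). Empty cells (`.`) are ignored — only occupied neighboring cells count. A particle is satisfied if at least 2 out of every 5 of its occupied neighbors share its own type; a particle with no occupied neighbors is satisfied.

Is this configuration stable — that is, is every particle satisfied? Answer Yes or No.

Row 1: (1,2)P 1/1 satisfied · (1,3)P 3/3 satisfied · (1,4)P 2/3 satisfied · (1,5)P 1/2 satisfied
Row 2: (2,1)P 0/0 satisfied · (2,3)P 2/3 satisfied · (2,4)Q 1/4 not · (2,5)Q 2/3 satisfied
Row 3: (3,2)P 2/2 satisfied · (3,3)P 3/3 satisfied · (3,4)P 1/3 not · (3,5)Q 1/3 not
Row 4: (4,1)P 2/2 satisfied · (4,2)P 2/3 satisfied · (4,5)P 1/2 satisfied
Row 5: (5,1)P 1/3 not · (5,2)Q 2/4 satisfied · (5,3)Q 2/2 satisfied · (5,4)Q 2/3 satisfied · (5,5)P 1/3 not
Row 6: (6,1)Q 1/2 satisfied · (6,2)Q 3/3 satisfied · (6,4)Q 2/3 satisfied · (6,5)Q 2/3 satisfied
Row 7: (7,2)Q 1/2 satisfied · (7,3)P 1/2 satisfied · (7,4)P 1/3 not · (7,5)Q 1/2 satisfied
For instance (2,4) has only 1/4 same-type neighbors, below 2/5.

No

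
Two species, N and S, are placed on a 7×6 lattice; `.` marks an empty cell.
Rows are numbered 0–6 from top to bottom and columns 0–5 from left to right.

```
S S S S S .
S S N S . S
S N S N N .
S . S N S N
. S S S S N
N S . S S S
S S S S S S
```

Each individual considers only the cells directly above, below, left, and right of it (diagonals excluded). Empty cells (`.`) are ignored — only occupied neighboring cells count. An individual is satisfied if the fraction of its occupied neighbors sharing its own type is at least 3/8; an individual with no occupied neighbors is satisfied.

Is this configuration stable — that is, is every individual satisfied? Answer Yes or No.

No

Row 0: (0,0)S 2/2 satisfied · (0,1)S 3/3 satisfied · (0,2)S 2/3 satisfied · (0,3)S 3/3 satisfied · (0,4)S 1/1 satisfied
Row 1: (1,0)S 3/3 satisfied · (1,1)S 2/4 satisfied · (1,2)N 0/4 not · (1,3)S 1/3 not · (1,5)S 0/0 satisfied
Row 2: (2,0)S 2/3 satisfied · (2,1)N 0/3 not · (2,2)S 1/4 not · (2,3)N 2/4 satisfied · (2,4)N 1/2 satisfied
Row 3: (3,0)S 1/1 satisfied · (3,2)S 2/3 satisfied · (3,3)N 1/4 not · (3,4)S 1/4 not · (3,5)N 1/2 satisfied
Row 4: (4,1)S 2/2 satisfied · (4,2)S 3/3 satisfied · (4,3)S 3/4 satisfied · (4,4)S 3/4 satisfied · (4,5)N 1/3 not
Row 5: (5,0)N 0/2 not · (5,1)S 2/3 satisfied · (5,3)S 3/3 satisfied · (5,4)S 4/4 satisfied · (5,5)S 2/3 satisfied
Row 6: (6,0)S 1/2 satisfied · (6,1)S 3/3 satisfied · (6,2)S 2/2 satisfied · (6,3)S 3/3 satisfied · (6,4)S 3/3 satisfied · (6,5)S 2/2 satisfied
For instance (1,2) has only 0/4 same-type neighbors, below 3/8.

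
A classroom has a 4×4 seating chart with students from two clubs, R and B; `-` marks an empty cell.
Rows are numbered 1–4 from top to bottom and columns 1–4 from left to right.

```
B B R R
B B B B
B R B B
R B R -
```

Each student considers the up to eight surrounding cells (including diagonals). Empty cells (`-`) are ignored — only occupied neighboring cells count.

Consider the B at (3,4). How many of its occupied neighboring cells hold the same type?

3

Occupied neighbors of (3,4): (2,3)=B, (2,4)=B, (3,3)=B, (4,3)=R.
Same type (B): 3 of 4.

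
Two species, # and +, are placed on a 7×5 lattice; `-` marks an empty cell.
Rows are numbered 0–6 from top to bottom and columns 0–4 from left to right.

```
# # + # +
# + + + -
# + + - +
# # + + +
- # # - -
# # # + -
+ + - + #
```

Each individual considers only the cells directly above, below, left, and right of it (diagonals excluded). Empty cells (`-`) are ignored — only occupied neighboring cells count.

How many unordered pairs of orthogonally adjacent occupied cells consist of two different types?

Scan each occupied cell's neighbors to the right and below so each pair is counted once.
From row 0: 5 unlike of 8 pairs (running 5/8).
From row 1: 1 unlike of 6 pairs (running 6/14).
From row 2: 2 unlike of 6 pairs (running 8/20).
From row 3: 2 unlike of 6 pairs (running 10/26).
From row 4: 0 unlike of 3 pairs (running 10/29).
From row 5: 3 unlike of 6 pairs (running 13/35).
From row 6: 1 unlike of 2 pairs (running 14/37).
Total adjacent occupied pairs: 37; unlike-type pairs: 14.

14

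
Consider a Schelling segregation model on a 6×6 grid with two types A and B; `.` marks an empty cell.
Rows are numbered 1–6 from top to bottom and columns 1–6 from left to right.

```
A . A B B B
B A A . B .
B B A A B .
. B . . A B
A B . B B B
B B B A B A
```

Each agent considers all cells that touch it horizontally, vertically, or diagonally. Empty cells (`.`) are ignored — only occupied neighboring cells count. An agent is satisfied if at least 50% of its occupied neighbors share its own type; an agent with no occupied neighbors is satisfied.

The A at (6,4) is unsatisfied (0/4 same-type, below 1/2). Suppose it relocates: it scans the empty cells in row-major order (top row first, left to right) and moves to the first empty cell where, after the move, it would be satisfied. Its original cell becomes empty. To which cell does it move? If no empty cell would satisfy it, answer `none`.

(1,2)

Vacating (6,4). Empty cells in order:
  (1,2): 4/5 same-type → satisfied — stop here.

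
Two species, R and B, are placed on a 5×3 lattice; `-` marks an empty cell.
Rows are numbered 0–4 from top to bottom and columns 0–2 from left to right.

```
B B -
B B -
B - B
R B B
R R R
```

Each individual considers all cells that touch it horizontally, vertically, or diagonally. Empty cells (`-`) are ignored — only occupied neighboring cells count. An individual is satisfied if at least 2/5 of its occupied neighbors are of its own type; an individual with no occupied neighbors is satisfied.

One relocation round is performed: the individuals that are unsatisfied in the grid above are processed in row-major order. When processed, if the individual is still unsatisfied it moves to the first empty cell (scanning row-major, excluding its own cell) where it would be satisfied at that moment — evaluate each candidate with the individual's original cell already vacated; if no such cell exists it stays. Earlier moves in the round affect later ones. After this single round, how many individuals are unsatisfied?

1

Initially unsatisfied (in order): (4,2).
  (4,2): no empty cell satisfies it; stays.
Resulting grid:
B B -
B B -
B - B
R B B
R R R
Unsatisfied now: (4,2).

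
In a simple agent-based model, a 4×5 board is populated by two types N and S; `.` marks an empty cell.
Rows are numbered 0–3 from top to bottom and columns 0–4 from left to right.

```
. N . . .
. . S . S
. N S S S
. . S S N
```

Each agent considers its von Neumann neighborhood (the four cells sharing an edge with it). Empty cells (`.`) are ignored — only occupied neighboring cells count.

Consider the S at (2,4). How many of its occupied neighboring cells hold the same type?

Occupied neighbors of (2,4): (1,4)=S, (3,4)=N, (2,3)=S.
Same type (S): 2 of 3.

2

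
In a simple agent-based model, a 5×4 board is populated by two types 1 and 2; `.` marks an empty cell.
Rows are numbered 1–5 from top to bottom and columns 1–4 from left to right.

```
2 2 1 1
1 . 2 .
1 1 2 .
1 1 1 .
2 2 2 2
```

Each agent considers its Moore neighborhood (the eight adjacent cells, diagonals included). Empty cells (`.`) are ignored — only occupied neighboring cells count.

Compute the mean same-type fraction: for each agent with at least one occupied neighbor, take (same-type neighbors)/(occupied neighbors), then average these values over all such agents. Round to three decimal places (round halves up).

(1,1)2 1/2
(1,2)2 2/4
(1,3)1 1/3
(1,4)1 1/2
(2,1)1 2/4
(2,3)2 2/5
(3,1)1 4/4
(3,2)1 5/7
(3,3)2 1/4
(4,1)1 3/5
(4,2)1 4/8
(4,3)1 2/6
(5,1)2 1/3
(5,2)2 2/5
(5,3)2 2/4
(5,4)2 1/2
Sum over 16 agents: 1/2 + 2/4 + 1/3 + 1/2 + 2/4 + 2/5 + 4/4 + 5/7 + 1/4 + 3/5 + 4/8 + 2/6 + 1/3 + 2/5 + 2/4 + 1/2 = 1101/140; mean = 1101/140 ÷ 16 = 1101/2240 = 0.491517… → 0.492.

0.492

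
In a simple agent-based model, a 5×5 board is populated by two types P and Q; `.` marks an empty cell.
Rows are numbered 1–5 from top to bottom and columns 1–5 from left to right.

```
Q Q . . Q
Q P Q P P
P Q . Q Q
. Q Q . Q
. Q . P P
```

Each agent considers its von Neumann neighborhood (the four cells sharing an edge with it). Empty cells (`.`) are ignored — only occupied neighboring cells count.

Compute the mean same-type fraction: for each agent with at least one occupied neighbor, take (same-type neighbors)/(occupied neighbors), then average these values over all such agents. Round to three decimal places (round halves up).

Row 1: (1,1)Q 2/2 · (1,2)Q 1/2 · (1,5)Q 0/1
Row 2: (2,1)Q 1/3 · (2,2)P 0/4 · (2,3)Q 0/2 · (2,4)P 1/3 · (2,5)P 1/3
Row 3: (3,1)P 0/2 · (3,2)Q 1/3 · (3,4)Q 1/2 · (3,5)Q 2/3
Row 4: (4,2)Q 3/3 · (4,3)Q 1/1 · (4,5)Q 1/2
Row 5: (5,2)Q 1/1 · (5,4)P 1/1 · (5,5)P 1/2
Sum over 18 agents: 2/2 + 1/2 + 0/1 + 1/3 + 0/4 + 0/2 + 1/3 + 1/3 + 0/2 + 1/3 + 1/2 + 2/3 + 3/3 + 1/1 + 1/2 + 1/1 + 1/1 + 1/2 = 9; mean = 9 ÷ 18 = 1/2 = 0.5 → 0.500.

0.500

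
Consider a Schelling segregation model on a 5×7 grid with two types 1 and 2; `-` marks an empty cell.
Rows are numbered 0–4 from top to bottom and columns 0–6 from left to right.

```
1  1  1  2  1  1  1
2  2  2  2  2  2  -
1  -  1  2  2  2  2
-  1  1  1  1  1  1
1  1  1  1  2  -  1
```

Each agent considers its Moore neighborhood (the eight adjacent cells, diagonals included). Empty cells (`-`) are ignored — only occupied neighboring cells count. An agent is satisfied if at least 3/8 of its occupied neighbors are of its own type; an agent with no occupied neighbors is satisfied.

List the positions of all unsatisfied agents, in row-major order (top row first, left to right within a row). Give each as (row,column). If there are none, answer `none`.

Row 0: (0,0)1 1/3 ✗ · (0,1)1 2/5 ✓ · (0,2)1 1/5 ✗ · (0,3)2 3/5 ✓ · (0,4)1 1/5 ✗ · (0,5)1 2/4 ✓ · (0,6)1 1/2 ✓
Row 1: (1,0)2 1/4 ✗ · (1,1)2 2/7 ✗ · (1,2)2 4/7 ✓ · (1,3)2 5/8 ✓ · (1,4)2 6/8 ✓ · (1,5)2 4/7 ✓
Row 2: (2,0)1 1/3 ✗ · (2,2)1 3/7 ✓ · (2,3)2 4/8 ✓ · (2,4)2 5/8 ✓ · (2,5)2 4/7 ✓ · (2,6)2 2/4 ✓
Row 3: (3,1)1 6/6 ✓ · (3,2)1 6/7 ✓ · (3,3)1 5/8 ✓ · (3,4)1 3/7 ✓ · (3,5)1 3/7 ✓ · (3,6)1 2/4 ✓
Row 4: (4,0)1 2/2 ✓ · (4,1)1 4/4 ✓ · (4,2)1 5/5 ✓ · (4,3)1 4/5 ✓ · (4,4)2 0/4 ✗ · (4,6)1 2/2 ✓

(0,0), (0,2), (0,4), (1,0), (1,1), (2,0), (4,4)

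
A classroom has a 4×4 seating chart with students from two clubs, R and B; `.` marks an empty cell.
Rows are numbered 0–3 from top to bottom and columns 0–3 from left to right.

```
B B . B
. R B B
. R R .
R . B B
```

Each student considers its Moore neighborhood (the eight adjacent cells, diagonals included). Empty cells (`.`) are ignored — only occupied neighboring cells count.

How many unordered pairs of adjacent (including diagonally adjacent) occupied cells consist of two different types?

Scan each occupied cell's neighbors to the right and below (and the two forward diagonals) so each pair is counted once.
From row 0: 2 unlike of 6 pairs (running 2/6).
From row 1: 4 unlike of 7 pairs (running 6/13).
From row 2: 3 unlike of 5 pairs (running 9/18).
From row 3: 0 unlike of 1 pairs (running 9/19).
Total adjacent occupied pairs: 19; unlike-type pairs: 9.

9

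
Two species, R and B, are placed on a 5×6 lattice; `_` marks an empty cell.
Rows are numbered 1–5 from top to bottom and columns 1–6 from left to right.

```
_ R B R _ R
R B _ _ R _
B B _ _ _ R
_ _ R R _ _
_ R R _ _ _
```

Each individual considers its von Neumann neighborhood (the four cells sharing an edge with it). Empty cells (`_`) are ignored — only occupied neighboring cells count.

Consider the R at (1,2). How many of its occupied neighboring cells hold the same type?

Occupied neighbors of (1,2): (2,2)=B, (1,3)=B.
Same type (R): 0 of 2.

0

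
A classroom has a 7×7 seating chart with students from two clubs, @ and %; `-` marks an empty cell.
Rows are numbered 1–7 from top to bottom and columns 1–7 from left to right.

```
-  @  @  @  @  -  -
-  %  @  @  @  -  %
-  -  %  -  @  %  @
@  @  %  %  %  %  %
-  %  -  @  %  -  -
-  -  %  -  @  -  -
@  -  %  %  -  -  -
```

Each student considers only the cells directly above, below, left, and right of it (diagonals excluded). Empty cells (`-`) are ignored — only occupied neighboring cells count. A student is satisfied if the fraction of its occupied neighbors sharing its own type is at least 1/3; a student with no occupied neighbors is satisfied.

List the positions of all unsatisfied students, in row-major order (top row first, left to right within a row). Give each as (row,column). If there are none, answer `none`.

(1,2)@ 1/2 ok
(1,3)@ 3/3 ok
(1,4)@ 3/3 ok
(1,5)@ 2/2 ok
(2,2)% 0/2 unhappy
(2,3)@ 2/4 ok
(2,4)@ 3/3 ok
(2,5)@ 3/3 ok
(2,7)% 0/1 unhappy
(3,3)% 1/2 ok
(3,5)@ 1/3 ok
(3,6)% 1/3 ok
(3,7)@ 0/3 unhappy
(4,1)@ 1/1 ok
(4,2)@ 1/3 ok
(4,3)% 2/3 ok
(4,4)% 2/3 ok
(4,5)% 3/4 ok
(4,6)% 3/3 ok
(4,7)% 1/2 ok
(5,2)% 0/1 unhappy
(5,4)@ 0/2 unhappy
(5,5)% 1/3 ok
(6,3)% 1/1 ok
(6,5)@ 0/1 unhappy
(7,1)@ 0/0 ok
(7,3)% 2/2 ok
(7,4)% 1/1 ok

(2,2), (2,7), (3,7), (5,2), (5,4), (6,5)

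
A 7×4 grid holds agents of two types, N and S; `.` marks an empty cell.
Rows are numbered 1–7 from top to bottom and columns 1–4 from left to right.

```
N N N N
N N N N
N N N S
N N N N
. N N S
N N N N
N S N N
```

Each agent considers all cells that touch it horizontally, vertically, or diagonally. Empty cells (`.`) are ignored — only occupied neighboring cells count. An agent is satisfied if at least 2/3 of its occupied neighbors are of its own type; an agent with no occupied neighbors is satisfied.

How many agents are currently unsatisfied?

4

(1,1)N 3/3 ok
(1,2)N 5/5 ok
(1,3)N 5/5 ok
(1,4)N 3/3 ok
(2,1)N 5/5 ok
(2,2)N 8/8 ok
(2,3)N 7/8 ok
(2,4)N 4/5 ok
(3,1)N 5/5 ok
(3,2)N 8/8 ok
(3,3)N 7/8 ok
(3,4)S 0/5 unhappy
(4,1)N 4/4 ok
(4,2)N 7/7 ok
(4,3)N 6/8 ok
(4,4)N 3/5 unhappy
(5,2)N 7/7 ok
(5,3)N 7/8 ok
(5,4)S 0/5 unhappy
(6,1)N 3/4 ok
(6,2)N 6/7 ok
(6,3)N 6/8 ok
(6,4)N 4/5 ok
(7,1)N 2/3 ok
(7,2)S 0/5 unhappy
(7,3)N 4/5 ok
(7,4)N 3/3 ok
Unsatisfied: (3,4), (4,4), (5,4), (7,2) — 4 in total.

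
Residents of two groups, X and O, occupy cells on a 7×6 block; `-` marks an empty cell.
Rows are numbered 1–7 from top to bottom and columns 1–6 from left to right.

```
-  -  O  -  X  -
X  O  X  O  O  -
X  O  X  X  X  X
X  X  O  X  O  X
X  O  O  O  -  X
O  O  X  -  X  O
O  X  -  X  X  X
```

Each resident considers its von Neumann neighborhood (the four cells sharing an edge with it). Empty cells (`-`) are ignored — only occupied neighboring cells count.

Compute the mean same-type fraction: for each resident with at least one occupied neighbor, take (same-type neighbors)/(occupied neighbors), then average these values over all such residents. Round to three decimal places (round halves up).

(1,3)O 0/1
(1,5)X 0/1
(2,1)X 1/2
(2,2)O 1/3
(2,3)X 1/4
(2,4)O 1/3
(2,5)O 1/3
(3,1)X 2/3
(3,2)O 1/4
(3,3)X 2/4
(3,4)X 3/4
(3,5)X 2/4
(3,6)X 2/2
(4,1)X 3/3
(4,2)X 1/4
(4,3)O 1/4
(4,4)X 1/4
(4,5)O 0/3
(4,6)X 2/3
(5,1)X 1/3
(5,2)O 2/4
(5,3)O 3/4
(5,4)O 1/2
(5,6)X 1/2
(6,1)O 2/3
(6,2)O 2/4
(6,3)X 0/2
(6,5)X 1/2
(6,6)O 0/3
(7,1)O 1/2
(7,2)X 0/2
(7,4)X 1/1
(7,5)X 3/3
(7,6)X 1/2
Sum over 34 residents: 0/1 + 0/1 + 1/2 + 1/3 + 1/4 + 1/3 + 1/3 + 2/3 + 1/4 + 2/4 + 3/4 + 2/4 + 2/2 + 3/3 + 1/4 + 1/4 + 1/4 + 0/3 + 2/3 + 1/3 + 2/4 + 3/4 + 1/2 + 1/2 + 2/3 + 2/4 + 0/2 + 1/2 + 0/3 + 1/2 + 0/2 + 1/1 + 3/3 + 1/2 = 181/12; mean = 181/12 ÷ 34 = 181/408 = 0.443627… → 0.444.

0.444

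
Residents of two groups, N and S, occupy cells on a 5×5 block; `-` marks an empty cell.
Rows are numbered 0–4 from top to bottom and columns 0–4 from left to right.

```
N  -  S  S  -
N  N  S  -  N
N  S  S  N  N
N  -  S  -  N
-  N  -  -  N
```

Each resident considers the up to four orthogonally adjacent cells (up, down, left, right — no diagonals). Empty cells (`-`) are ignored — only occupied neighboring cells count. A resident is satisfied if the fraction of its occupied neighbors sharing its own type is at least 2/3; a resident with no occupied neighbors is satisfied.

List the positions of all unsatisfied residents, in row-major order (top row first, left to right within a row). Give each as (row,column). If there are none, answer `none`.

Row 0: (0,0)N 1/1 ok · (0,2)S 2/2 ok · (0,3)S 1/1 ok
Row 1: (1,0)N 3/3 ok · (1,1)N 1/3 unhappy · (1,2)S 2/3 ok · (1,4)N 1/1 ok
Row 2: (2,0)N 2/3 ok · (2,1)S 1/3 unhappy · (2,2)S 3/4 ok · (2,3)N 1/2 unhappy · (2,4)N 3/3 ok
Row 3: (3,0)N 1/1 ok · (3,2)S 1/1 ok · (3,4)N 2/2 ok
Row 4: (4,1)N 0/0 ok · (4,4)N 1/1 ok

(1,1), (2,1), (2,3)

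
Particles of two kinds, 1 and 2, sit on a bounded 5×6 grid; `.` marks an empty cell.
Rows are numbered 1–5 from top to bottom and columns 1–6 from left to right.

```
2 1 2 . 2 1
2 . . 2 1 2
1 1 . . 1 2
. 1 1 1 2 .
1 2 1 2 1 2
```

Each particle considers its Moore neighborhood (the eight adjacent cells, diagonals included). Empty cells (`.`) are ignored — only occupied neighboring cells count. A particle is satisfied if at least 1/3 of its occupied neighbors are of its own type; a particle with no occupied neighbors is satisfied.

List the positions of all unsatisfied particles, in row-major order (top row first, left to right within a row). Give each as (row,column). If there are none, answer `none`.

(1,1)2 1/2 ✓
(1,2)1 0/3 ✗
(1,3)2 1/2 ✓
(1,5)2 2/4 ✓
(1,6)1 1/3 ✓
(2,1)2 1/4 ✗
(2,4)2 2/4 ✓
(2,5)1 2/6 ✓
(2,6)2 2/5 ✓
(3,1)1 2/3 ✓
(3,2)1 3/4 ✓
(3,5)1 2/6 ✓
(3,6)2 2/4 ✓
(4,2)1 5/6 ✓
(4,3)1 4/6 ✓
(4,4)1 4/6 ✓
(4,5)2 3/6 ✓
(5,1)1 1/2 ✓
(5,2)2 0/4 ✗
(5,3)1 3/5 ✓
(5,4)2 1/5 ✗
(5,5)1 1/4 ✗
(5,6)2 1/2 ✓

(1,2), (2,1), (5,2), (5,4), (5,5)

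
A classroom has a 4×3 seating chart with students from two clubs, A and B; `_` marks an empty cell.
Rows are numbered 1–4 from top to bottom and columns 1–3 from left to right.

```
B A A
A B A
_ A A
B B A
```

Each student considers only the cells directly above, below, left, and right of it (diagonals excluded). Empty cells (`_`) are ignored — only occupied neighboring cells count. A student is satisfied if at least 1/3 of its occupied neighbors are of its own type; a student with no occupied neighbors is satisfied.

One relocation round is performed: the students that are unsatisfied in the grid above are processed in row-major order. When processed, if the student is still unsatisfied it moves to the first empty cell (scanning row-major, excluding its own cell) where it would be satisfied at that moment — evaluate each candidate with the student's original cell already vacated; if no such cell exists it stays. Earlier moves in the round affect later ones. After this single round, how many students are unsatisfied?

0

Initially unsatisfied (in order): (1,1), (2,1), (2,2).
  (1,1) → (3,1).
  (2,1) → (1,1).
  (2,2) → (2,1).
Resulting grid:
A A A
B _ A
B A A
B B A
All satisfied now.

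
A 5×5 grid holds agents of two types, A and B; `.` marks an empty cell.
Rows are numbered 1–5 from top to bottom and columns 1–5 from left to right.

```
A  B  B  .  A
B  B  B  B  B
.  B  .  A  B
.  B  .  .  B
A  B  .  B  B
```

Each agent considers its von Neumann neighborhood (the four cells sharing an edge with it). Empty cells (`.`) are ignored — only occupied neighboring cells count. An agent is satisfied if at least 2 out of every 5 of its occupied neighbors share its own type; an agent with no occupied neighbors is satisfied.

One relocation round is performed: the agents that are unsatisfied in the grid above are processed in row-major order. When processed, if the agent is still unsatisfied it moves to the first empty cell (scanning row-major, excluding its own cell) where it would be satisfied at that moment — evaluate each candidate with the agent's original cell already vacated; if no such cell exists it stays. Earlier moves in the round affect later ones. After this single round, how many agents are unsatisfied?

Initially unsatisfied (in order): (1,1), (1,5), (3,4), (5,1).
  (1,1) → (4,1).
  (1,5): no empty cell satisfies it; stays.
  (3,4): no empty cell satisfies it; stays.
  (5,1): now satisfied by earlier moves; stays.
Resulting grid:
. B B . A
B B B B B
. B . A B
A B . . B
A B . B B
Unsatisfied now: (1,5), (3,4).

2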